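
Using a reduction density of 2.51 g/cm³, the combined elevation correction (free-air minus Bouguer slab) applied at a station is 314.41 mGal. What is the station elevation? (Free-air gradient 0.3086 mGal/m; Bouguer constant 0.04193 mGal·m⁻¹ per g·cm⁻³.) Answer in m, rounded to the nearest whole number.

Combined gradient = 0.3086 − 0.04193 × 2.51 = 0.2033557 mGal/m
h = 314.41 / 0.2033557 = 1546.11 m

1546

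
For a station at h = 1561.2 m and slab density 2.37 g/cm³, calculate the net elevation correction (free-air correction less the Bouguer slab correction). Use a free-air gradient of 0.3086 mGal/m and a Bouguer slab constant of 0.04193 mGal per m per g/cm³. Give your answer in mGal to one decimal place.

Combined gradient = 0.3086 − 0.04193 × 2.37 = 0.2092259 mGal/m
Combined elevation correction = 0.2092259 × 1561.2 = 326.6 mGal

326.6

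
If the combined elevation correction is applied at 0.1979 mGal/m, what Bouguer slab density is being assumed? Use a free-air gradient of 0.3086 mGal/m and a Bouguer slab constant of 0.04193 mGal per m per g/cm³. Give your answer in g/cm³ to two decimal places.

2.64

0.1979 = 0.3086 − 0.04193 × ρ
ρ = (0.3086 − 0.1979) / 0.04193 = 2.64 g/cm³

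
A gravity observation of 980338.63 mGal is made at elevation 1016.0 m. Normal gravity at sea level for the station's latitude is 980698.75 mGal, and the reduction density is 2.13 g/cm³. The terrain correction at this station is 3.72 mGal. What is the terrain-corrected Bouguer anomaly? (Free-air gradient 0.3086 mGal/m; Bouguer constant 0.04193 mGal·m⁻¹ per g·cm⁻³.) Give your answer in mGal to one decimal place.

-133.6

Free-air correction = 0.3086 × 1016.0 = 313.54 mGal
Free-air anomaly = 980338.63 − 980698.75 + (313.54) = -46.58 mGal
Bouguer slab correction = 0.04193 × 2.13 × 1016.0 = 90.74 mGal
Simple Bouguer anomaly = -46.58 − (90.74) = -137.32 mGal
Complete Bouguer anomaly = -137.32 + 3.72 = -133.60 mGal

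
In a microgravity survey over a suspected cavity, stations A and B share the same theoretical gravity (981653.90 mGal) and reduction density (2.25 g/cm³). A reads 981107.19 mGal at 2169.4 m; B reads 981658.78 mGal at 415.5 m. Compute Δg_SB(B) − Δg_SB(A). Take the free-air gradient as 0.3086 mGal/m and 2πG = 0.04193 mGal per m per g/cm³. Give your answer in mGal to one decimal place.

175.8

Δg_SB(A) = 981107.19 − 981653.90 + 0.3086×2169.4 − 0.04193×2.25×2169.4 = -81.90 mGal
Δg_SB(B) = 981658.78 − 981653.90 + 0.3086×415.5 − 0.04193×2.25×415.5 = 93.90 mGal
Difference = 93.90 − (-81.90) = 175.80 mGal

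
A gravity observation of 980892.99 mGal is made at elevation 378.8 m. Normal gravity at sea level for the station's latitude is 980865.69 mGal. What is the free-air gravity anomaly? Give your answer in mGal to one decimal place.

Free-air correction = 0.3086 × 378.8 = 116.90 mGal
Free-air anomaly = 980892.99 − 980865.69 + (116.90) = 144.20 mGal

144.2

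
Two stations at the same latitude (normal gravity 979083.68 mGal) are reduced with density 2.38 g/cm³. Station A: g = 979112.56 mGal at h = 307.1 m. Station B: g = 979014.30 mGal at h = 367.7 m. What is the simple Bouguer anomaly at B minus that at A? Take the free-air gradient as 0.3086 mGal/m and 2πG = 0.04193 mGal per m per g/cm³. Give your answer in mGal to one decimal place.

-85.6

Δg_SB(A) = 979112.56 − 979083.68 + 0.3086×307.1 − 0.04193×2.38×307.1 = 93.00 mGal
Δg_SB(B) = 979014.30 − 979083.68 + 0.3086×367.7 − 0.04193×2.38×367.7 = 7.40 mGal
Difference = 7.40 − (93.00) = -85.60 mGal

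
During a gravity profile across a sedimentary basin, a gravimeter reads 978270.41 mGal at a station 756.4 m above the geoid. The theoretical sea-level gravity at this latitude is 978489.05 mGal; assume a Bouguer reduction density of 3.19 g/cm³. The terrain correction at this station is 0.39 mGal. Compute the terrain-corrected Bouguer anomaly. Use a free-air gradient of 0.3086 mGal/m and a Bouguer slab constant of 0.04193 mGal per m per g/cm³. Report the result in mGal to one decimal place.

-86.0

Free-air correction = 0.3086 × 756.4 = 233.43 mGal
Free-air anomaly = 978270.41 − 978489.05 + (233.43) = 14.79 mGal
Bouguer slab correction = 0.04193 × 3.19 × 756.4 = 101.17 mGal
Simple Bouguer anomaly = 14.79 − (101.17) = -86.38 mGal
Complete Bouguer anomaly = -86.38 + 0.39 = -85.99 mGal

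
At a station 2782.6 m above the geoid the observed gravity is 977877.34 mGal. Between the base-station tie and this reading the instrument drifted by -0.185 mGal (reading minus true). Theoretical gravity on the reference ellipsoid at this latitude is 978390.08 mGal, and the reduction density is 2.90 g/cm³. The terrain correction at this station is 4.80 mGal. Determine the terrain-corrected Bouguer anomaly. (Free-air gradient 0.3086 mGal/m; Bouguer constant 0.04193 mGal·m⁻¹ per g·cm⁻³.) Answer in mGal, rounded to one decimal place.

12.6

Drift-corrected reading = 977877.34 − (-0.185) = 977877.525 mGal
Free-air correction = 0.3086 × 2782.6 = 858.71 mGal
Free-air anomaly = 977877.525 − 978390.08 + (858.71) = 346.155 mGal
Bouguer slab correction = 0.04193 × 2.90 × 2782.6 = 338.36 mGal
Simple Bouguer anomaly = 346.155 − (338.36) = 7.795 mGal
Complete Bouguer anomaly = 7.795 + 4.80 = 12.595 mGal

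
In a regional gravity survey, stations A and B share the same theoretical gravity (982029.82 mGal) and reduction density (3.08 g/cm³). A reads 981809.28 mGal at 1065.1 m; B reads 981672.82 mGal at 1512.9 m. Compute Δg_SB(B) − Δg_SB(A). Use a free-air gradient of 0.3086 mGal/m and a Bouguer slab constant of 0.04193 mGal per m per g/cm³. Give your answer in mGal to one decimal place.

Δg_SB(A) = 981809.28 − 982029.82 + 0.3086×1065.1 − 0.04193×3.08×1065.1 = -29.40 mGal
Δg_SB(B) = 981672.82 − 982029.82 + 0.3086×1512.9 − 0.04193×3.08×1512.9 = -85.50 mGal
Difference = -85.50 − (-29.40) = -56.10 mGal

-56.1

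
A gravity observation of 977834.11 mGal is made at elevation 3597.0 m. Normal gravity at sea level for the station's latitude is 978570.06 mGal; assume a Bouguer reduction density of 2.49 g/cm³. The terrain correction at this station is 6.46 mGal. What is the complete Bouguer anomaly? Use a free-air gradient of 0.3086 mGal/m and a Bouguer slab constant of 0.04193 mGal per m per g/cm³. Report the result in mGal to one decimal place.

5.0

Free-air correction = 0.3086 × 3597.0 = 1110.03 mGal
Free-air anomaly = 977834.11 − 978570.06 + (1110.03) = 374.08 mGal
Bouguer slab correction = 0.04193 × 2.49 × 3597.0 = 375.55 mGal
Simple Bouguer anomaly = 374.08 − (375.55) = -1.47 mGal
Complete Bouguer anomaly = -1.47 + 6.46 = 4.99 mGal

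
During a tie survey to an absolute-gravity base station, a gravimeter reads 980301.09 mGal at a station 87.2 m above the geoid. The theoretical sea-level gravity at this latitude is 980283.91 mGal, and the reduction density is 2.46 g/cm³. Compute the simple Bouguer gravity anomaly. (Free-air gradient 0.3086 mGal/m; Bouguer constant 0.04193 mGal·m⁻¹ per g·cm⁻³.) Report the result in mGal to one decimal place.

Free-air correction = 0.3086 × 87.2 = 26.91 mGal
Free-air anomaly = 980301.09 − 980283.91 + (26.91) = 44.09 mGal
Bouguer slab correction = 0.04193 × 2.46 × 87.2 = 8.99 mGal
Simple Bouguer anomaly = 44.09 − (8.99) = 35.10 mGal

35.1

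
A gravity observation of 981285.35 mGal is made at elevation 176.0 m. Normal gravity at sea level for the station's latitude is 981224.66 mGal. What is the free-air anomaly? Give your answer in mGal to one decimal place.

115.0

Free-air correction = 0.3086 × 176.0 = 54.31 mGal
Free-air anomaly = 981285.35 − 981224.66 + (54.31) = 115.00 mGal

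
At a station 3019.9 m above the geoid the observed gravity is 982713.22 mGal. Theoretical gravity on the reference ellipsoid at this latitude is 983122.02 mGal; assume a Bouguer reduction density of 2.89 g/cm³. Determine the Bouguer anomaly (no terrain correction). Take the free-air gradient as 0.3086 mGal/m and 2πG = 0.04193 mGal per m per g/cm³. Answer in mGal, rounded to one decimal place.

Free-air correction = 0.3086 × 3019.9 = 931.94 mGal
Free-air anomaly = 982713.22 − 983122.02 + (931.94) = 523.14 mGal
Bouguer slab correction = 0.04193 × 2.89 × 3019.9 = 365.94 mGal
Simple Bouguer anomaly = 523.14 − (365.94) = 157.20 mGal

157.2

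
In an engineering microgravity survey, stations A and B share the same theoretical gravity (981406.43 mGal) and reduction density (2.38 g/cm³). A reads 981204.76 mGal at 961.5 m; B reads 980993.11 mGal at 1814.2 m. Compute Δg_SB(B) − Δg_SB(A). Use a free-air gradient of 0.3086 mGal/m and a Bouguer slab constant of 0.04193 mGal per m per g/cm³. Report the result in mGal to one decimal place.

-33.6

Δg_SB(A) = 981204.76 − 981406.43 + 0.3086×961.5 − 0.04193×2.38×961.5 = -0.90 mGal
Δg_SB(B) = 980993.11 − 981406.43 + 0.3086×1814.2 − 0.04193×2.38×1814.2 = -34.50 mGal
Difference = -34.50 − (-0.90) = -33.60 mGal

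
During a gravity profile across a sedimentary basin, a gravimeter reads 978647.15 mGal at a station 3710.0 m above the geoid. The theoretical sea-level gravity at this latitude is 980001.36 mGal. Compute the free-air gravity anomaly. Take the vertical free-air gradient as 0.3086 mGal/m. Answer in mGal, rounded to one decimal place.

Free-air correction = 0.3086 × 3710.0 = 1144.91 mGal
Free-air anomaly = 978647.15 − 980001.36 + (1144.91) = -209.30 mGal

-209.3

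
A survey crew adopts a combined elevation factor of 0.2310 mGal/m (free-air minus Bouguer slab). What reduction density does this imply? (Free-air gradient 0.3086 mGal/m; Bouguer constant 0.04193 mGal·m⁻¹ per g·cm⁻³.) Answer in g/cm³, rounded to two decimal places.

1.85

0.2310 = 0.3086 − 0.04193 × ρ
ρ = (0.3086 − 0.2310) / 0.04193 = 1.85 g/cm³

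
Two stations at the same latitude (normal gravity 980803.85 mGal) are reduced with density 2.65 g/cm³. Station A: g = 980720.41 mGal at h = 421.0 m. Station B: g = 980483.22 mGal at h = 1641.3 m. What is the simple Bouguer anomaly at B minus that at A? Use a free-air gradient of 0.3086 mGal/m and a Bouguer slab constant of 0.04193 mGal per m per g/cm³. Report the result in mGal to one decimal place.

Δg_SB(A) = 980720.41 − 980803.85 + 0.3086×421.0 − 0.04193×2.65×421.0 = -0.30 mGal
Δg_SB(B) = 980483.22 − 980803.85 + 0.3086×1641.3 − 0.04193×2.65×1641.3 = 3.50 mGal
Difference = 3.50 − (-0.30) = 3.80 mGal

3.8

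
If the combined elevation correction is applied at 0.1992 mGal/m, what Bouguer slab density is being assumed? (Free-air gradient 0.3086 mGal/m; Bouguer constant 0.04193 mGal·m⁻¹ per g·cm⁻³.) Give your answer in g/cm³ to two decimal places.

2.61

0.1992 = 0.3086 − 0.04193 × ρ
ρ = (0.3086 − 0.1992) / 0.04193 = 2.61 g/cm³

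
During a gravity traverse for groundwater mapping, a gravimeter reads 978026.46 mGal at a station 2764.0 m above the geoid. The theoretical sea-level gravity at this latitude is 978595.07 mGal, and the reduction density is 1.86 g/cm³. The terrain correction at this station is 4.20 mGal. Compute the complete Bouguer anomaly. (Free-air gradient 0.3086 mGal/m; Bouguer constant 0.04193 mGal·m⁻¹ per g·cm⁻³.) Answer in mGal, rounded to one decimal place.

73.0

Free-air correction = 0.3086 × 2764.0 = 852.97 mGal
Free-air anomaly = 978026.46 − 978595.07 + (852.97) = 284.36 mGal
Bouguer slab correction = 0.04193 × 1.86 × 2764.0 = 215.56 mGal
Simple Bouguer anomaly = 284.36 − (215.56) = 68.80 mGal
Complete Bouguer anomaly = 68.80 + 4.20 = 73.00 mGal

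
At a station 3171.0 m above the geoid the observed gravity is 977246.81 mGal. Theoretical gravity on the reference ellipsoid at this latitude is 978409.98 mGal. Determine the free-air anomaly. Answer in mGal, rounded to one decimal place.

-184.6

Free-air correction = 0.3086 × 3171.0 = 978.57 mGal
Free-air anomaly = 977246.81 − 978409.98 + (978.57) = -184.60 mGal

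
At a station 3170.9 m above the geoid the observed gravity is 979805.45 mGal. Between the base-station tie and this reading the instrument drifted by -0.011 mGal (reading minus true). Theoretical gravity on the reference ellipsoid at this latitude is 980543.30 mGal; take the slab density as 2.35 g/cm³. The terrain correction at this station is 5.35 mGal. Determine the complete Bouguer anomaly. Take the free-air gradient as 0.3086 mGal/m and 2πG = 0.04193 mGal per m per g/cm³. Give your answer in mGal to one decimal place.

-66.4

Drift-corrected reading = 979805.45 − (-0.011) = 979805.461 mGal
Free-air correction = 0.3086 × 3170.9 = 978.54 mGal
Free-air anomaly = 979805.461 − 980543.30 + (978.54) = 240.701 mGal
Bouguer slab correction = 0.04193 × 2.35 × 3170.9 = 312.45 mGal
Simple Bouguer anomaly = 240.701 − (312.45) = -71.749 mGal
Complete Bouguer anomaly = -71.749 + 5.35 = -66.399 mGal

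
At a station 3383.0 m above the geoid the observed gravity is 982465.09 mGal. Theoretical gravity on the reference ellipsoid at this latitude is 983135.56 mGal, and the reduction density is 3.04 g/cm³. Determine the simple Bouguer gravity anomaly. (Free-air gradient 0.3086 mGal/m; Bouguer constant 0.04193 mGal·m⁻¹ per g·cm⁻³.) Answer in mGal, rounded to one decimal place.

Free-air correction = 0.3086 × 3383.0 = 1043.99 mGal
Free-air anomaly = 982465.09 − 983135.56 + (1043.99) = 373.52 mGal
Bouguer slab correction = 0.04193 × 3.04 × 3383.0 = 431.22 mGal
Simple Bouguer anomaly = 373.52 − (431.22) = -57.70 mGal

-57.7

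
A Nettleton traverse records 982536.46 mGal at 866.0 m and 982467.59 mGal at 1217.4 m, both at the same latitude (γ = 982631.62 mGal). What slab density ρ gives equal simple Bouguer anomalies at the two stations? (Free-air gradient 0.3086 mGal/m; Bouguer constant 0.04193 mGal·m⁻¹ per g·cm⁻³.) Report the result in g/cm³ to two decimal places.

2.69

Δg_obs = 982467.59 − 982536.46 = -68.87 mGal over Δh = 1217.4 − 866.0 = 351.4 m
Equal Bouguer anomalies ⇒ Δg_obs + (0.3086 − 0.04193ρ)·Δh = 0
0.3086 − 0.04193ρ = −Δg_obs/Δh = 0.19599
ρ = (0.3086 − 0.19599) / 0.04193 = 2.69 g/cm³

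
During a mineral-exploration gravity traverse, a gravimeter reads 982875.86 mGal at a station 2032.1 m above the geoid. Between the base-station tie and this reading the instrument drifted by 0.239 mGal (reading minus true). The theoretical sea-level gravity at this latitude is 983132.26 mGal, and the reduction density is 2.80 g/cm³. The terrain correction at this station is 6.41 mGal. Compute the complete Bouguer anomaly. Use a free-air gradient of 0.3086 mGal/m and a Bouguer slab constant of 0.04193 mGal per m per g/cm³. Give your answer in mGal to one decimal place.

138.3

Drift-corrected reading = 982875.86 − (0.239) = 982875.621 mGal
Free-air correction = 0.3086 × 2032.1 = 627.11 mGal
Free-air anomaly = 982875.621 − 983132.26 + (627.11) = 370.471 mGal
Bouguer slab correction = 0.04193 × 2.80 × 2032.1 = 238.58 mGal
Simple Bouguer anomaly = 370.471 − (238.58) = 131.891 mGal
Complete Bouguer anomaly = 131.891 + 6.41 = 138.301 mGal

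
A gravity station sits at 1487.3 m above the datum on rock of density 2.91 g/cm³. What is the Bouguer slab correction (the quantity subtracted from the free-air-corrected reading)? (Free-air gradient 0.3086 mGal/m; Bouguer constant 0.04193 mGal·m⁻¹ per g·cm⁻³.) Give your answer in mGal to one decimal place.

Bouguer slab correction = 0.04193 × 2.91 × 1487.3 = 181.5 mGal

181.5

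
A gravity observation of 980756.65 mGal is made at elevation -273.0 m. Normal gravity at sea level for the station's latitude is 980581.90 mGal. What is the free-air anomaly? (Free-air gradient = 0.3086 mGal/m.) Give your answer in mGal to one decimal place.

Free-air correction = 0.3086 × -273.0 = -84.25 mGal
Free-air anomaly = 980756.65 − 980581.90 + (-84.25) = 90.50 mGal

90.5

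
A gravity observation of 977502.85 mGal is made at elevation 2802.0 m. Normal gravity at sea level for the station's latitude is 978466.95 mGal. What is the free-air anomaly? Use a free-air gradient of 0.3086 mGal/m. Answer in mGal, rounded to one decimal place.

Free-air correction = 0.3086 × 2802.0 = 864.70 mGal
Free-air anomaly = 977502.85 − 978466.95 + (864.70) = -99.40 mGal

-99.4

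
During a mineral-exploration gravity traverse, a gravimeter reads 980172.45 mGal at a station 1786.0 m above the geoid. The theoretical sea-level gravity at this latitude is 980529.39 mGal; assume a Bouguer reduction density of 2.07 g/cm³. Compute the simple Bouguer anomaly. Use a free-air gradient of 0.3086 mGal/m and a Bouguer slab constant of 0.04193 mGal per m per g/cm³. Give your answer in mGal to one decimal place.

39.2

Free-air correction = 0.3086 × 1786.0 = 551.16 mGal
Free-air anomaly = 980172.45 − 980529.39 + (551.16) = 194.22 mGal
Bouguer slab correction = 0.04193 × 2.07 × 1786.0 = 155.02 mGal
Simple Bouguer anomaly = 194.22 − (155.02) = 39.20 mGal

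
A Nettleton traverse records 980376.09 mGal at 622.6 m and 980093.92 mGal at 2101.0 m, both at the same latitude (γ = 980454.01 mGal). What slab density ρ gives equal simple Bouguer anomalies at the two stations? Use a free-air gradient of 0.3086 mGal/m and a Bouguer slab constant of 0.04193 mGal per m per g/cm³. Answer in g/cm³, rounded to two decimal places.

Δg_obs = 980093.92 − 980376.09 = -282.17 mGal over Δh = 2101.0 − 622.6 = 1478.4 m
Equal Bouguer anomalies ⇒ Δg_obs + (0.3086 − 0.04193ρ)·Δh = 0
0.3086 − 0.04193ρ = −Δg_obs/Δh = 0.19086
ρ = (0.3086 − 0.19086) / 0.04193 = 2.81 g/cm³

2.81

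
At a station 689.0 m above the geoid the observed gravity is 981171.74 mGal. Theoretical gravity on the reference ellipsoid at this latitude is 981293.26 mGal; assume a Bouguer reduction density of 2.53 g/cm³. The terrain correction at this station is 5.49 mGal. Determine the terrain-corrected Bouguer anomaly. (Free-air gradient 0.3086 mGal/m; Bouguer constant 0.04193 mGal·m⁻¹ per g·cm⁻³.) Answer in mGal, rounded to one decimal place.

Free-air correction = 0.3086 × 689.0 = 212.63 mGal
Free-air anomaly = 981171.74 − 981293.26 + (212.63) = 91.11 mGal
Bouguer slab correction = 0.04193 × 2.53 × 689.0 = 73.09 mGal
Simple Bouguer anomaly = 91.11 − (73.09) = 18.02 mGal
Complete Bouguer anomaly = 18.02 + 5.49 = 23.51 mGal

23.5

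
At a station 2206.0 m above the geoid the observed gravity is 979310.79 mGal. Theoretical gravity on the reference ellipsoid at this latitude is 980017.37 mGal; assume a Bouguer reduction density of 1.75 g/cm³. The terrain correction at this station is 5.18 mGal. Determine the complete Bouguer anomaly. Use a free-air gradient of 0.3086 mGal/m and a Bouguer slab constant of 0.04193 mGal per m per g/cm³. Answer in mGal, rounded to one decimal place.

Free-air correction = 0.3086 × 2206.0 = 680.77 mGal
Free-air anomaly = 979310.79 − 980017.37 + (680.77) = -25.81 mGal
Bouguer slab correction = 0.04193 × 1.75 × 2206.0 = 161.87 mGal
Simple Bouguer anomaly = -25.81 − (161.87) = -187.68 mGal
Complete Bouguer anomaly = -187.68 + 5.18 = -182.50 mGal

-182.5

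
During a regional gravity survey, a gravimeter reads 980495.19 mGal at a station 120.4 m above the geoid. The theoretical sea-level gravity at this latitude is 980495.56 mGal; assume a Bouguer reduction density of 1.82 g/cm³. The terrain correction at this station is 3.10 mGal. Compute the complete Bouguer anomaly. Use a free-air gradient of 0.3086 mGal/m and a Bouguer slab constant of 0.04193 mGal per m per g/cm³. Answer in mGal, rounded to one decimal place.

Free-air correction = 0.3086 × 120.4 = 37.16 mGal
Free-air anomaly = 980495.19 − 980495.56 + (37.16) = 36.79 mGal
Bouguer slab correction = 0.04193 × 1.82 × 120.4 = 9.19 mGal
Simple Bouguer anomaly = 36.79 − (9.19) = 27.60 mGal
Complete Bouguer anomaly = 27.60 + 3.10 = 30.70 mGal

30.7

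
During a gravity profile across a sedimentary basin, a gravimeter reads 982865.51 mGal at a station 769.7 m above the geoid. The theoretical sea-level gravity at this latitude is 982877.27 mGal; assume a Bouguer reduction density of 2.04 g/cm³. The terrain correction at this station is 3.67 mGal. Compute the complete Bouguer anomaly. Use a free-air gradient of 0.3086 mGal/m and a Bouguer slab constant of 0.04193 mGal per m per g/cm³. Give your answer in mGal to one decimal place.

Free-air correction = 0.3086 × 769.7 = 237.53 mGal
Free-air anomaly = 982865.51 − 982877.27 + (237.53) = 225.77 mGal
Bouguer slab correction = 0.04193 × 2.04 × 769.7 = 65.84 mGal
Simple Bouguer anomaly = 225.77 − (65.84) = 159.93 mGal
Complete Bouguer anomaly = 159.93 + 3.67 = 163.60 mGal

163.6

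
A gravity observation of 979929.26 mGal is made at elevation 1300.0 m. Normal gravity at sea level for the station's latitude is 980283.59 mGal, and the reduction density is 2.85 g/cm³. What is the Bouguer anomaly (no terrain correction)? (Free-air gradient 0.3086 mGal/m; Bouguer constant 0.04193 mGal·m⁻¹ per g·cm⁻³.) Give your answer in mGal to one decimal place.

Free-air correction = 0.3086 × 1300.0 = 401.18 mGal
Free-air anomaly = 979929.26 − 980283.59 + (401.18) = 46.85 mGal
Bouguer slab correction = 0.04193 × 2.85 × 1300.0 = 155.35 mGal
Simple Bouguer anomaly = 46.85 − (155.35) = -108.50 mGal

-108.5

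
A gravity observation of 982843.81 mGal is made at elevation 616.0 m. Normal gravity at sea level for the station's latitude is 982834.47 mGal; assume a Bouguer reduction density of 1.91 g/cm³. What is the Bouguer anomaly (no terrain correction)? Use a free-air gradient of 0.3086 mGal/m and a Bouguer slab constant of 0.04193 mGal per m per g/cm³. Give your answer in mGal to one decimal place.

150.1

Free-air correction = 0.3086 × 616.0 = 190.10 mGal
Free-air anomaly = 982843.81 − 982834.47 + (190.10) = 199.44 mGal
Bouguer slab correction = 0.04193 × 1.91 × 616.0 = 49.33 mGal
Simple Bouguer anomaly = 199.44 − (49.33) = 150.11 mGal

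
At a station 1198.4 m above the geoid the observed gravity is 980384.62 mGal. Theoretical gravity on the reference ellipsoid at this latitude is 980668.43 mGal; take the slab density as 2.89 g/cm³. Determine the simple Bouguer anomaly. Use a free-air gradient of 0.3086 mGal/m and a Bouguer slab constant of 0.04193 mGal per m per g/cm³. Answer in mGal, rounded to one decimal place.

-59.2

Free-air correction = 0.3086 × 1198.4 = 369.83 mGal
Free-air anomaly = 980384.62 − 980668.43 + (369.83) = 86.02 mGal
Bouguer slab correction = 0.04193 × 2.89 × 1198.4 = 145.22 mGal
Simple Bouguer anomaly = 86.02 − (145.22) = -59.20 mGal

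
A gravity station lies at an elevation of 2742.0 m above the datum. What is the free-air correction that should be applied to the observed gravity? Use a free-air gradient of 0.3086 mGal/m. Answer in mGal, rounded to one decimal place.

846.2

Free-air correction = 0.3086 × 2742.0 = 846.2 mGal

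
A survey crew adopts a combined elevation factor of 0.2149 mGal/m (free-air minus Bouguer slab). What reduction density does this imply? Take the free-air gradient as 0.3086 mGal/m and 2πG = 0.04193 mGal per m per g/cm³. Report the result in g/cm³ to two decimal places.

0.2149 = 0.3086 − 0.04193 × ρ
ρ = (0.3086 − 0.2149) / 0.04193 = 2.23 g/cm³

2.23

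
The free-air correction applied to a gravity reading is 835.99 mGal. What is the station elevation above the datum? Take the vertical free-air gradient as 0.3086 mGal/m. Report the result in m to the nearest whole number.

2709

h = 835.99 / 0.3086 = 2708.98 m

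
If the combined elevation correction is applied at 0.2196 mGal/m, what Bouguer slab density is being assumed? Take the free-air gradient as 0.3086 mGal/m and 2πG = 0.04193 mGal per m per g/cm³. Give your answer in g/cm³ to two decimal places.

0.2196 = 0.3086 − 0.04193 × ρ
ρ = (0.3086 − 0.2196) / 0.04193 = 2.12 g/cm³

2.12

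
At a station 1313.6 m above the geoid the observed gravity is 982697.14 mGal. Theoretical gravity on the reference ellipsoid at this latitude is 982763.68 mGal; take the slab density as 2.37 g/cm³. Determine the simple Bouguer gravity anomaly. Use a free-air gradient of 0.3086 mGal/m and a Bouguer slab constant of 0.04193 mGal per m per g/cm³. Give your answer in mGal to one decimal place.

208.3

Free-air correction = 0.3086 × 1313.6 = 405.38 mGal
Free-air anomaly = 982697.14 − 982763.68 + (405.38) = 338.84 mGal
Bouguer slab correction = 0.04193 × 2.37 × 1313.6 = 130.54 mGal
Simple Bouguer anomaly = 338.84 − (130.54) = 208.30 mGal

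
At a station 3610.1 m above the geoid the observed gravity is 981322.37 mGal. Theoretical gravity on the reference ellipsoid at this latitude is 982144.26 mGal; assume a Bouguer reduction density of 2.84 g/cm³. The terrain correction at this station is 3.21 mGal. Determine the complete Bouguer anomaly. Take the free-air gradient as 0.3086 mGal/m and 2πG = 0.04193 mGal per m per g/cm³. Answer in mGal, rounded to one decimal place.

Free-air correction = 0.3086 × 3610.1 = 1114.08 mGal
Free-air anomaly = 981322.37 − 982144.26 + (1114.08) = 292.19 mGal
Bouguer slab correction = 0.04193 × 2.84 × 3610.1 = 429.90 mGal
Simple Bouguer anomaly = 292.19 − (429.90) = -137.71 mGal
Complete Bouguer anomaly = -137.71 + 3.21 = -134.50 mGal

-134.5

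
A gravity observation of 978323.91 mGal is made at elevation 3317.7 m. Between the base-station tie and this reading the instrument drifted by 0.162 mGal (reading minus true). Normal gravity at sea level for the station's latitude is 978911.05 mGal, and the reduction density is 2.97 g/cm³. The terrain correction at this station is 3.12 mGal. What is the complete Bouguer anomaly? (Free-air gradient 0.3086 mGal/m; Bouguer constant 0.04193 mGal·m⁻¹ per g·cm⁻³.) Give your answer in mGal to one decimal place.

Drift-corrected reading = 978323.91 − (0.162) = 978323.748 mGal
Free-air correction = 0.3086 × 3317.7 = 1023.84 mGal
Free-air anomaly = 978323.748 − 978911.05 + (1023.84) = 436.538 mGal
Bouguer slab correction = 0.04193 × 2.97 × 3317.7 = 413.16 mGal
Simple Bouguer anomaly = 436.538 − (413.16) = 23.378 mGal
Complete Bouguer anomaly = 23.378 + 3.12 = 26.498 mGal

26.5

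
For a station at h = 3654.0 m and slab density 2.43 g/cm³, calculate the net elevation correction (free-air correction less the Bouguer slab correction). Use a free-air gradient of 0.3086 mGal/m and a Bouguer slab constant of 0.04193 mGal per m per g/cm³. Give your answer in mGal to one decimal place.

Combined gradient = 0.3086 − 0.04193 × 2.43 = 0.2067101 mGal/m
Combined elevation correction = 0.2067101 × 3654.0 = 755.3 mGal

755.3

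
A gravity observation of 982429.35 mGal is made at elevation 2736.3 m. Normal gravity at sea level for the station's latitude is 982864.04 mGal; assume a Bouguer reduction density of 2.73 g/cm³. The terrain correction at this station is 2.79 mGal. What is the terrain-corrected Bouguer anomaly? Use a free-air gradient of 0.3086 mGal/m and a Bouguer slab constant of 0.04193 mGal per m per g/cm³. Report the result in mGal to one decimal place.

Free-air correction = 0.3086 × 2736.3 = 844.42 mGal
Free-air anomaly = 982429.35 − 982864.04 + (844.42) = 409.73 mGal
Bouguer slab correction = 0.04193 × 2.73 × 2736.3 = 313.22 mGal
Simple Bouguer anomaly = 409.73 − (313.22) = 96.51 mGal
Complete Bouguer anomaly = 96.51 + 2.79 = 99.30 mGal

99.3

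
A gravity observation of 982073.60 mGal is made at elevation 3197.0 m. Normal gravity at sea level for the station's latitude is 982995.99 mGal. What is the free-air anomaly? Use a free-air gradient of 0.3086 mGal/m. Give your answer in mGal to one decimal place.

64.2

Free-air correction = 0.3086 × 3197.0 = 986.59 mGal
Free-air anomaly = 982073.60 − 982995.99 + (986.59) = 64.20 mGal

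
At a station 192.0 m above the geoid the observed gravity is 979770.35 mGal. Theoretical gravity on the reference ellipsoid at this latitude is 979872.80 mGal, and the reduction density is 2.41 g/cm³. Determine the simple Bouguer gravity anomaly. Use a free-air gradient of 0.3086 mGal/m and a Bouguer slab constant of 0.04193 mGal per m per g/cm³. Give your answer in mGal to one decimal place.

-62.6

Free-air correction = 0.3086 × 192.0 = 59.25 mGal
Free-air anomaly = 979770.35 − 979872.80 + (59.25) = -43.20 mGal
Bouguer slab correction = 0.04193 × 2.41 × 192.0 = 19.40 mGal
Simple Bouguer anomaly = -43.20 − (19.40) = -62.60 mGal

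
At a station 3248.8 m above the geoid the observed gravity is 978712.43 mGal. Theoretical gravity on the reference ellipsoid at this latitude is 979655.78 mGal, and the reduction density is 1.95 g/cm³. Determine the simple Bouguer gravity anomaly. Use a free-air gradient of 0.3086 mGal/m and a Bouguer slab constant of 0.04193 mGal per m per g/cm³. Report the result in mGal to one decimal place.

Free-air correction = 0.3086 × 3248.8 = 1002.58 mGal
Free-air anomaly = 978712.43 − 979655.78 + (1002.58) = 59.23 mGal
Bouguer slab correction = 0.04193 × 1.95 × 3248.8 = 265.63 mGal
Simple Bouguer anomaly = 59.23 − (265.63) = -206.40 mGal

-206.4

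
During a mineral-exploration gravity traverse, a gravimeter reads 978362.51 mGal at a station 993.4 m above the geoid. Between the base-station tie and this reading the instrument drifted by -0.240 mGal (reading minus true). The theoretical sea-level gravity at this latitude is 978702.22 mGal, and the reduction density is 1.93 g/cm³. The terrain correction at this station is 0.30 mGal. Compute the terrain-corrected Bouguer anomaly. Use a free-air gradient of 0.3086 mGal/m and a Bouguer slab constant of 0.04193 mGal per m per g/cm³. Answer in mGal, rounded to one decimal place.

-113.0

Drift-corrected reading = 978362.51 − (-0.240) = 978362.750 mGal
Free-air correction = 0.3086 × 993.4 = 306.56 mGal
Free-air anomaly = 978362.750 − 978702.22 + (306.56) = -32.910 mGal
Bouguer slab correction = 0.04193 × 1.93 × 993.4 = 80.39 mGal
Simple Bouguer anomaly = -32.910 − (80.39) = -113.300 mGal
Complete Bouguer anomaly = -113.300 + 0.30 = -113.000 mGal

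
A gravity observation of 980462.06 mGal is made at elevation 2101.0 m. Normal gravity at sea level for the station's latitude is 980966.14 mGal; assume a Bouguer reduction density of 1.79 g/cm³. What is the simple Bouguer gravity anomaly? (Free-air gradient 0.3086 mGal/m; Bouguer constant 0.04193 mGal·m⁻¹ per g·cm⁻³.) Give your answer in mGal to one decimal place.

-13.4

Free-air correction = 0.3086 × 2101.0 = 648.37 mGal
Free-air anomaly = 980462.06 − 980966.14 + (648.37) = 144.29 mGal
Bouguer slab correction = 0.04193 × 1.79 × 2101.0 = 157.69 mGal
Simple Bouguer anomaly = 144.29 − (157.69) = -13.40 mGal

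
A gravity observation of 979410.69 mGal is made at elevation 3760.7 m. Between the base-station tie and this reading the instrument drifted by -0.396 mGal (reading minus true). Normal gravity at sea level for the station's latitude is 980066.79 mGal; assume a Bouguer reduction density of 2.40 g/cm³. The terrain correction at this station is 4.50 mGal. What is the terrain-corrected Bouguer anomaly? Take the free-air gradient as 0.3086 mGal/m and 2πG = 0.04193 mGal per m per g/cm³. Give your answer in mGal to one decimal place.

130.9

Drift-corrected reading = 979410.69 − (-0.396) = 979411.086 mGal
Free-air correction = 0.3086 × 3760.7 = 1160.55 mGal
Free-air anomaly = 979411.086 − 980066.79 + (1160.55) = 504.846 mGal
Bouguer slab correction = 0.04193 × 2.40 × 3760.7 = 378.45 mGal
Simple Bouguer anomaly = 504.846 − (378.45) = 126.396 mGal
Complete Bouguer anomaly = 126.396 + 4.50 = 130.896 mGal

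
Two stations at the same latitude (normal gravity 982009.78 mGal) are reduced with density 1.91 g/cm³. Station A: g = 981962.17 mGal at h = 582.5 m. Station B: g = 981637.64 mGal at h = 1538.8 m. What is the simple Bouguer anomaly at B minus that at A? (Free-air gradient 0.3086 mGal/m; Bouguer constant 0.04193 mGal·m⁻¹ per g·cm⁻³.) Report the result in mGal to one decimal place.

-106.0

Δg_SB(A) = 981962.17 − 982009.78 + 0.3086×582.5 − 0.04193×1.91×582.5 = 85.50 mGal
Δg_SB(B) = 981637.64 − 982009.78 + 0.3086×1538.8 − 0.04193×1.91×1538.8 = -20.50 mGal
Difference = -20.50 − (85.50) = -106.00 mGal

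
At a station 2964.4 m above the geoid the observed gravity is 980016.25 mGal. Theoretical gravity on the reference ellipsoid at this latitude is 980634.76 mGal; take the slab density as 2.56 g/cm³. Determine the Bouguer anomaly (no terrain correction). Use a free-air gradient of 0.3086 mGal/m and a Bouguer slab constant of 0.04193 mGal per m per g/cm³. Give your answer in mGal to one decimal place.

-21.9

Free-air correction = 0.3086 × 2964.4 = 914.81 mGal
Free-air anomaly = 980016.25 − 980634.76 + (914.81) = 296.30 mGal
Bouguer slab correction = 0.04193 × 2.56 × 2964.4 = 318.20 mGal
Simple Bouguer anomaly = 296.30 − (318.20) = -21.90 mGal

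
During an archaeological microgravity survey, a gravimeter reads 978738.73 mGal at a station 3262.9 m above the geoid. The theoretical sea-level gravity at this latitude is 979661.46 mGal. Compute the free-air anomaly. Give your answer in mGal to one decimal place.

Free-air correction = 0.3086 × 3262.9 = 1006.93 mGal
Free-air anomaly = 978738.73 − 979661.46 + (1006.93) = 84.20 mGal

84.2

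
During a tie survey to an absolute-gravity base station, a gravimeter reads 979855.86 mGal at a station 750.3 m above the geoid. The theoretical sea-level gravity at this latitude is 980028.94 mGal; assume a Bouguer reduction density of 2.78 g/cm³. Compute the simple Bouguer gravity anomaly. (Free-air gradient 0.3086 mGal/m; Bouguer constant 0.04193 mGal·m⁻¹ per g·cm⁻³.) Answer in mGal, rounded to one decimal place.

Free-air correction = 0.3086 × 750.3 = 231.54 mGal
Free-air anomaly = 979855.86 − 980028.94 + (231.54) = 58.46 mGal
Bouguer slab correction = 0.04193 × 2.78 × 750.3 = 87.46 mGal
Simple Bouguer anomaly = 58.46 − (87.46) = -29.00 mGal

-29.0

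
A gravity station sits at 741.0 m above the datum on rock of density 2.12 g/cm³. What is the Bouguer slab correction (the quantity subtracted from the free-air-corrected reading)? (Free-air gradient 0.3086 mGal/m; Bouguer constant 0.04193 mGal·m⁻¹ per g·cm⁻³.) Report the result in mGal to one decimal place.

Bouguer slab correction = 0.04193 × 2.12 × 741.0 = 65.9 mGal

65.9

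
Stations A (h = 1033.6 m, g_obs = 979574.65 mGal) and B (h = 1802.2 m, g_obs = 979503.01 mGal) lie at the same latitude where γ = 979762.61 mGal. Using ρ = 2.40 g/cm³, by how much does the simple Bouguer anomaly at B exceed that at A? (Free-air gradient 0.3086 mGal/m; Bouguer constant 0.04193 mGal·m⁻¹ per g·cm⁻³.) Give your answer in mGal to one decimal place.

88.2

Δg_SB(A) = 979574.65 − 979762.61 + 0.3086×1033.6 − 0.04193×2.40×1033.6 = 27.00 mGal
Δg_SB(B) = 979503.01 − 979762.61 + 0.3086×1802.2 − 0.04193×2.40×1802.2 = 115.20 mGal
Difference = 115.20 − (27.00) = 88.20 mGal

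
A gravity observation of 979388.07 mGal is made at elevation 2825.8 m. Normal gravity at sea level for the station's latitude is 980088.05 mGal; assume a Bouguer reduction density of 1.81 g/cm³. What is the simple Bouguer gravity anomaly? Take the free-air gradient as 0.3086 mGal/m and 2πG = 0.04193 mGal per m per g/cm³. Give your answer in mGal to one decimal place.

-42.4

Free-air correction = 0.3086 × 2825.8 = 872.04 mGal
Free-air anomaly = 979388.07 − 980088.05 + (872.04) = 172.06 mGal
Bouguer slab correction = 0.04193 × 1.81 × 2825.8 = 214.46 mGal
Simple Bouguer anomaly = 172.06 − (214.46) = -42.40 mGal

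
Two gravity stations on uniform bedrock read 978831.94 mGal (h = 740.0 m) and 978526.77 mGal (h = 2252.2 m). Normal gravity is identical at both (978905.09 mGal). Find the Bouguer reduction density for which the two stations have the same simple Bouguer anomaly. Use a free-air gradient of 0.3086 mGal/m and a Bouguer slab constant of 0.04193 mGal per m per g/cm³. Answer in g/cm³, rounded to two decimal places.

2.55

Δg_obs = 978526.77 − 978831.94 = -305.17 mGal over Δh = 2252.2 − 740.0 = 1512.2 m
Equal Bouguer anomalies ⇒ Δg_obs + (0.3086 − 0.04193ρ)·Δh = 0
0.3086 − 0.04193ρ = −Δg_obs/Δh = 0.20181
ρ = (0.3086 − 0.20181) / 0.04193 = 2.55 g/cm³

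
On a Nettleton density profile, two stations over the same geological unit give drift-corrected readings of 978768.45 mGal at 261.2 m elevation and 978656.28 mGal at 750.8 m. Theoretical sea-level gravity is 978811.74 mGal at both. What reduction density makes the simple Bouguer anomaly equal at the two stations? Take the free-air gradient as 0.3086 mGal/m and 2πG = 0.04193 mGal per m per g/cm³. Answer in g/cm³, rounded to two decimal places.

Δg_obs = 978656.28 − 978768.45 = -112.17 mGal over Δh = 750.8 − 261.2 = 489.6 m
Equal Bouguer anomalies ⇒ Δg_obs + (0.3086 − 0.04193ρ)·Δh = 0
0.3086 − 0.04193ρ = −Δg_obs/Δh = 0.22911
ρ = (0.3086 − 0.22911) / 0.04193 = 1.90 g/cm³

1.90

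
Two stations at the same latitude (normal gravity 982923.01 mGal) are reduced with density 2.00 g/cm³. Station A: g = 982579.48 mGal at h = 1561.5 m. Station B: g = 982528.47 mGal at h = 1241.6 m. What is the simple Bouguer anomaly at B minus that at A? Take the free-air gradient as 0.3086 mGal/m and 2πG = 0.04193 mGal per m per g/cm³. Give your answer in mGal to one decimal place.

-122.9

Δg_SB(A) = 982579.48 − 982923.01 + 0.3086×1561.5 − 0.04193×2.00×1561.5 = 7.40 mGal
Δg_SB(B) = 982528.47 − 982923.01 + 0.3086×1241.6 − 0.04193×2.00×1241.6 = -115.50 mGal
Difference = -115.50 − (7.40) = -122.90 mGal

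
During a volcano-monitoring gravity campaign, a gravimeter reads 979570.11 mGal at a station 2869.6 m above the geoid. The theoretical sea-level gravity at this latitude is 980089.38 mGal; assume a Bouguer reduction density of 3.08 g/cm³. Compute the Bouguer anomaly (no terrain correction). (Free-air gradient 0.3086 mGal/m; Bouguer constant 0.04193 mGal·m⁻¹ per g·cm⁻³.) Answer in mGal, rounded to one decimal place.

Free-air correction = 0.3086 × 2869.6 = 885.56 mGal
Free-air anomaly = 979570.11 − 980089.38 + (885.56) = 366.29 mGal
Bouguer slab correction = 0.04193 × 3.08 × 2869.6 = 370.59 mGal
Simple Bouguer anomaly = 366.29 − (370.59) = -4.30 mGal

-4.3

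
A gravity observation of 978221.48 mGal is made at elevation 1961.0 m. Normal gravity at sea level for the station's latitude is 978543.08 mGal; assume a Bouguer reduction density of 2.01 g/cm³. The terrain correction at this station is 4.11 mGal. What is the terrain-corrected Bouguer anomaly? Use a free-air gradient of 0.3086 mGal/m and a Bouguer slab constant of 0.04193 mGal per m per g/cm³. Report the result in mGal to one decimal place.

Free-air correction = 0.3086 × 1961.0 = 605.16 mGal
Free-air anomaly = 978221.48 − 978543.08 + (605.16) = 283.56 mGal
Bouguer slab correction = 0.04193 × 2.01 × 1961.0 = 165.27 mGal
Simple Bouguer anomaly = 283.56 − (165.27) = 118.29 mGal
Complete Bouguer anomaly = 118.29 + 4.11 = 122.40 mGal

122.4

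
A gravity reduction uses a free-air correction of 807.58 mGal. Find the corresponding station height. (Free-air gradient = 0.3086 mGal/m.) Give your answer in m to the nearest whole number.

2617

h = 807.58 / 0.3086 = 2616.92 m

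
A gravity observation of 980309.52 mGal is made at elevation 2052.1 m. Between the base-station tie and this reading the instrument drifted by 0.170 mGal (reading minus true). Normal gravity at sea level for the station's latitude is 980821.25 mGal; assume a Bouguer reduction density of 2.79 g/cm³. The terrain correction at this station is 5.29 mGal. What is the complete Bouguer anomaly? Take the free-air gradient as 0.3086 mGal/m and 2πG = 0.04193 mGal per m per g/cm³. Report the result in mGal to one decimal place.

Drift-corrected reading = 980309.52 − (0.170) = 980309.350 mGal
Free-air correction = 0.3086 × 2052.1 = 633.28 mGal
Free-air anomaly = 980309.350 − 980821.25 + (633.28) = 121.380 mGal
Bouguer slab correction = 0.04193 × 2.79 × 2052.1 = 240.06 mGal
Simple Bouguer anomaly = 121.380 − (240.06) = -118.680 mGal
Complete Bouguer anomaly = -118.680 + 5.29 = -113.390 mGal

-113.4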